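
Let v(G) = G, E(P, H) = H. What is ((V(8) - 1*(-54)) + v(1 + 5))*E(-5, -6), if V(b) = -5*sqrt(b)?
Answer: -360 + 60*sqrt(2) ≈ -275.15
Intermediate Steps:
((V(8) - 1*(-54)) + v(1 + 5))*E(-5, -6) = ((-10*sqrt(2) - 1*(-54)) + (1 + 5))*(-6) = ((-10*sqrt(2) + 54) + 6)*(-6) = ((54 - 10*sqrt(2)) + 6)*(-6) = (60 - 10*sqrt(2))*(-6) = -360 + 60*sqrt(2)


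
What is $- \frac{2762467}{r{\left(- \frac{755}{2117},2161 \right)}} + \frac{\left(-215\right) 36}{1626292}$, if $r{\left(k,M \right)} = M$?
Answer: $- \frac{1123148677126}{878604253} \approx -1278.3$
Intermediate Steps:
$- \frac{2762467}{r{\left(- \frac{755}{2117},2161 \right)}} + \frac{\left(-215\right) 36}{1626292} = - \frac{2762467}{2161} + \frac{\left(-215\right) 36}{1626292} = \left(-2762467\right) \frac{1}{2161} - \frac{1935}{406573} = - \frac{2762467}{2161} - \frac{1935}{406573} = - \frac{1123148677126}{878604253}$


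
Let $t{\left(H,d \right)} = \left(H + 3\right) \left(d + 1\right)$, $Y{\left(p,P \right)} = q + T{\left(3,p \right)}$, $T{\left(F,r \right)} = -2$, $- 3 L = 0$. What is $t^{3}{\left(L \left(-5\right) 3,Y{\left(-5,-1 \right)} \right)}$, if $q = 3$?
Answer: $216$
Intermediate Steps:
$L = 0$ ($L = \left(- \frac{1}{3}\right) 0 = 0$)
$Y{\left(p,P \right)} = 1$ ($Y{\left(p,P \right)} = 3 - 2 = 1$)
$t{\left(H,d \right)} = \left(1 + d\right) \left(3 + H\right)$ ($t{\left(H,d \right)} = \left(3 + H\right) \left(1 + d\right) = \left(1 + d\right) \left(3 + H\right)$)
$t^{3}{\left(L \left(-5\right) 3,Y{\left(-5,-1 \right)} \right)} = \left(3 + 0 \left(-5\right) 3 + 3 \cdot 1 + 0 \left(-5\right) 3 \cdot 1\right)^{3} = \left(3 + 0 \cdot 3 + 3 + 0 \cdot 3 \cdot 1\right)^{3} = \left(3 + 0 + 3 + 0 \cdot 1\right)^{3} = \left(3 + 0 + 3 + 0\right)^{3} = 6^{3} = 216$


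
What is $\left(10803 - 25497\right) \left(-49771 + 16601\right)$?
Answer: $487399980$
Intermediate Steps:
$\left(10803 - 25497\right) \left(-49771 + 16601\right) = \left(10803 - 25497\right) \left(-33170\right) = \left(-14694\right) \left(-33170\right) = 487399980$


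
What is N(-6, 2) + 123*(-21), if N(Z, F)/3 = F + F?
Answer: -2571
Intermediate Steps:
N(Z, F) = 6*F (N(Z, F) = 3*(F + F) = 3*(2*F) = 6*F)
N(-6, 2) + 123*(-21) = 6*2 + 123*(-21) = 12 - 2583 = -2571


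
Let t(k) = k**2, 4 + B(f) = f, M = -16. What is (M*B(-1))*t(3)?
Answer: 720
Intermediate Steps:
B(f) = -4 + f
(M*B(-1))*t(3) = -16*(-4 - 1)*3**2 = -16*(-5)*9 = 80*9 = 720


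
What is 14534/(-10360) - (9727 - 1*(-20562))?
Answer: -156904287/5180 ≈ -30290.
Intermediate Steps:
14534/(-10360) - (9727 - 1*(-20562)) = 14534*(-1/10360) - (9727 + 20562) = -7267/5180 - 1*30289 = -7267/5180 - 30289 = -156904287/5180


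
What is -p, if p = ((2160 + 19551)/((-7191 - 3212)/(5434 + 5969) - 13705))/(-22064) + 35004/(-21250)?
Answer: 8621484118995597/5234102467820000 ≈ 1.6472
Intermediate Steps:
p = -8621484118995597/5234102467820000 (p = (21711/(-10403/11403 - 13705))*(-1/22064) + 35004*(-1/21250) = (21711/(-10403*1/11403 - 13705))*(-1/22064) - 17502/10625 = (21711/(-10403/11403 - 13705))*(-1/22064) - 17502/10625 = (21711/(-156288518/11403))*(-1/22064) - 17502/10625 = (21711*(-11403/156288518))*(-1/22064) - 17502/10625 = -247570533/156288518*(-1/22064) - 17502/10625 = 35367219/492621408736 - 17502/10625 = -8621484118995597/5234102467820000 ≈ -1.6472)
-p = -1*(-8621484118995597/5234102467820000) = 8621484118995597/5234102467820000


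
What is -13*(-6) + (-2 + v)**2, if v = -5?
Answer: 127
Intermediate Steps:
-13*(-6) + (-2 + v)**2 = -13*(-6) + (-2 - 5)**2 = 78 + (-7)**2 = 78 + 49 = 127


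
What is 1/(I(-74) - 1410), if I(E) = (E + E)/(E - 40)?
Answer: -57/80296 ≈ -0.00070987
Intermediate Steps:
I(E) = 2*E/(-40 + E) (I(E) = (2*E)/(-40 + E) = 2*E/(-40 + E))
1/(I(-74) - 1410) = 1/(2*(-74)/(-40 - 74) - 1410) = 1/(2*(-74)/(-114) - 1410) = 1/(2*(-74)*(-1/114) - 1410) = 1/(74/57 - 1410) = 1/(-80296/57) = -57/80296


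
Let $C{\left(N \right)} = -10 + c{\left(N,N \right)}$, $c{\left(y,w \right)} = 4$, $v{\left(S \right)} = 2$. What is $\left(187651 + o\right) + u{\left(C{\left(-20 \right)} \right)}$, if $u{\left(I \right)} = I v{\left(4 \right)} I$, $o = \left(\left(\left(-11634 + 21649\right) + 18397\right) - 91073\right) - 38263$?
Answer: $86799$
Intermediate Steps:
$o = -100924$ ($o = \left(\left(10015 + 18397\right) - 91073\right) - 38263 = \left(28412 - 91073\right) - 38263 = -62661 - 38263 = -100924$)
$C{\left(N \right)} = -6$ ($C{\left(N \right)} = -10 + 4 = -6$)
$u{\left(I \right)} = 2 I^{2}$ ($u{\left(I \right)} = I 2 I = 2 I I = 2 I^{2}$)
$\left(187651 + o\right) + u{\left(C{\left(-20 \right)} \right)} = \left(187651 - 100924\right) + 2 \left(-6\right)^{2} = 86727 + 2 \cdot 36 = 86727 + 72 = 86799$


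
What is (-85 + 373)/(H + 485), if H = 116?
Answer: 288/601 ≈ 0.47920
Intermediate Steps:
(-85 + 373)/(H + 485) = (-85 + 373)/(116 + 485) = 288/601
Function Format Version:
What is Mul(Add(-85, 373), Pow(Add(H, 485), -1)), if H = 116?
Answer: Rational(288, 601) ≈ 0.47920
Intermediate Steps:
Mul(Add(-85, 373), Pow(Add(H, 485), -1)) = Mul(Add(-85, 373), Pow(Add(116, 485), -1)) = Mul(288, Pow(601, -1)) = Mul(288, Rational(1, 601)) = Rational(288, 601)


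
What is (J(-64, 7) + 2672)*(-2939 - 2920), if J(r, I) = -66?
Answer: -15268554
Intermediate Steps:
(J(-64, 7) + 2672)*(-2939 - 2920) = (-66 + 2672)*(-2939 - 2920) = 2606*(-5859) = -15268554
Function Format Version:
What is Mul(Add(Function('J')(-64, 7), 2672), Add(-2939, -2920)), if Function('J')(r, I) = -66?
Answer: -15268554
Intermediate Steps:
Mul(Add(Function('J')(-64, 7), 2672), Add(-2939, -2920)) = Mul(Add(-66, 2672), Add(-2939, -2920)) = Mul(2606, -5859) = -15268554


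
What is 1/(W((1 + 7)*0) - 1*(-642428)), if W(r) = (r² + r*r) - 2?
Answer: 1/642426 ≈ 1.5566e-6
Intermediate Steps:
W(r) = -2 + 2*r² (W(r) = (r² + r²) - 2 = 2*r² - 2 = -2 + 2*r²)
1/(W((1 + 7)*0) - 1*(-642428)) = 1/((-2 + 2*((1 + 7)*0)²) - 1*(-642428)) = 1/((-2 + 2*(8*0)²) + 642428) = 1/((-2 + 2*0²) + 642428) = 1/((-2 + 2*0) + 642428) = 1/((-2 + 0) + 642428) = 1/(-2 + 642428) = 1/642426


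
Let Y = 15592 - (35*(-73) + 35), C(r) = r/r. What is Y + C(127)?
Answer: 18113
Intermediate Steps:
C(r) = 1
Y = 18112 (Y = 15592 - (-2555 + 35) = 15592 - 1*(-2520) = 15592 + 2520 = 18112)
Y + C(127) = 18112 + 1 = 18113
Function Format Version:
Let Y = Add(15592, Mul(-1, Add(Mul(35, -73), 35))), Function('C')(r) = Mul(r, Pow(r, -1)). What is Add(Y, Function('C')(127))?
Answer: 18113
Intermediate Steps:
Function('C')(r) = 1
Y = 18112 (Y = Add(15592, Mul(-1, Add(-2555, 35))) = Add(15592, Mul(-1, -2520)) = Add(15592, 2520) = 18112)
Add(Y, Function('C')(127)) = Add(18112, 1) = 18113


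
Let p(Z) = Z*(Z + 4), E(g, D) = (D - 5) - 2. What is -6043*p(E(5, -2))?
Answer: -271935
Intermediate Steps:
E(g, D) = -7 + D (E(g, D) = (-5 + D) - 2 = -7 + D)
p(Z) = Z*(4 + Z)
-6043*p(E(5, -2)) = -6043*(-7 - 2)*(4 + (-7 - 2)) = -(-54387)*(4 - 9) = -(-54387)*(-5) = -6043*45 = -271935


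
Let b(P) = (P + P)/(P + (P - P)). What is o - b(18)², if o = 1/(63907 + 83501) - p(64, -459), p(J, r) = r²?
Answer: -31056654479/147408 ≈ -2.1069e+5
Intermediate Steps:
b(P) = 2 (b(P) = (2*P)/(P + 0) = (2*P)/P = 2)
o = -31056064847/147408 (o = 1/(63907 + 83501) - 1*(-459)² = 1/147408 - 1*210681 = 1/147408 - 210681 = -31056064847/147408 ≈ -2.1068e+5)
o - b(18)² = -31056064847/147408 - 1*2² = -31056064847/147408 - 1*4 = -31056064847/147408 - 4 = -31056654479/147408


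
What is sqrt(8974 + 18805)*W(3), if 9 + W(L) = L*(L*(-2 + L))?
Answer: 0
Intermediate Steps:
W(L) = -9 + L**2*(-2 + L) (W(L) = -9 + L*(L*(-2 + L)) = -9 + L**2*(-2 + L))
sqrt(8974 + 18805)*W(3) = sqrt(8974 + 18805)*(-9 + 3**3 - 2*3**2) = sqrt(27779)*(-9 + 27 - 2*9) = sqrt(27779)*(-9 + 27 - 18) = sqrt(27779)*0 = 0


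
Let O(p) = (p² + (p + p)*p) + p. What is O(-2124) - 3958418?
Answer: 9573586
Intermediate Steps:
O(p) = p + 3*p² (O(p) = (p² + (2*p)*p) + p = (p² + 2*p²) + p = 3*p² + p = p + 3*p²)
O(-2124) - 3958418 = -2124*(1 + 3*(-2124)) - 3958418 = -2124*(1 - 6372) - 3958418 = -2124*(-6371) - 3958418 = 13532004 - 3958418 = 9573586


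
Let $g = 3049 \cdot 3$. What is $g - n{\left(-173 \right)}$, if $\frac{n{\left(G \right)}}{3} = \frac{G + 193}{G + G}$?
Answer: $\frac{1582461}{173} \approx 9147.2$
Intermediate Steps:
$n{\left(G \right)} = \frac{3 \left(193 + G\right)}{2 G}$ ($n{\left(G \right)} = 3 \frac{G + 193}{G + G} = 3 \frac{193 + G}{2 G} = \frac{3 \left(193 + G\right)}{2 G}$)
$g = 9147$
$g - n{\left(-173 \right)} = 9147 - \frac{3 \left(193 - 173\right)}{2 \left(-173\right)} = 9147 - \frac{3}{2} \left(- \frac{1}{173}\right) 20 = 9147 - - \frac{30}{173} = 9147 + \frac{30}{173} = \frac{1582461}{173}$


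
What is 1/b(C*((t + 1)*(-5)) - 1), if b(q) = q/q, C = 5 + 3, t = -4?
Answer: 1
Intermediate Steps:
C = 8
b(q) = 1
1/b(C*((t + 1)*(-5)) - 1) = 1/1 = 1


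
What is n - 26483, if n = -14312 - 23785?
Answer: -64580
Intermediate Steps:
n = -38097
n - 26483 = -38097 - 26483 = -64580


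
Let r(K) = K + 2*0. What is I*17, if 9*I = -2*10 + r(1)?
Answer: -323/9 ≈ -35.889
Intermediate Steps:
r(K) = K (r(K) = K + 0 = K)
I = -19/9 (I = (-2*10 + 1)/9 = (-20 + 1)/9 = (1/9)*(-19) = -19/9 ≈ -2.1111)
I*17 = -19/9*17 = -323/9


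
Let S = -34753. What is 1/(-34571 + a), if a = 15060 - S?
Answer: 1/15242 ≈ 6.5608e-5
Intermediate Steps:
a = 49813 (a = 15060 - 1*(-34753) = 15060 + 34753 = 49813)
1/(-34571 + a) = 1/(-34571 + 49813) = 1/15242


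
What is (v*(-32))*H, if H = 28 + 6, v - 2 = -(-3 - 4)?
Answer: -9792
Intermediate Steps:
v = 9 (v = 2 - (-3 - 4) = 2 - 1*(-7) = 2 + 7 = 9)
H = 34
(v*(-32))*H = (9*(-32))*34 = -288*34 = -9792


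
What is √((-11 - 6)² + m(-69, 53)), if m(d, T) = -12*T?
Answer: I*√347 ≈ 18.628*I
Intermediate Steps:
√((-11 - 6)² + m(-69, 53)) = √((-11 - 6)² - 12*53) = √((-17)² - 636) = √(289 - 636) = √(-347) = I*√347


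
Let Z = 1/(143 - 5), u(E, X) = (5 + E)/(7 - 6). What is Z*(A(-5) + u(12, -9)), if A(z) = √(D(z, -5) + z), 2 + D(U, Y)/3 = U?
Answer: 17/138 + I*√26/138 ≈ 0.12319 + 0.036949*I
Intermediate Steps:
D(U, Y) = -6 + 3*U
u(E, X) = 5 + E (u(E, X) = (5 + E)/1 = (5 + E)*1 = 5 + E)
A(z) = √(-6 + 4*z) (A(z) = √((-6 + 3*z) + z) = √(-6 + 4*z))
Z = 1/138 ≈ 0.0072464
Z*(A(-5) + u(12, -9)) = (√(-6 + 4*(-5)) + (5 + 12))/138 = (√(-6 - 20) + 17)/138 = (√(-26) + 17)/138 = (I*√26 + 17)/138 = (17 + I*√26)/138 = 17/138 + I*√26/138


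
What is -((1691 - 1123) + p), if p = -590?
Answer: 22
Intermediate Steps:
-((1691 - 1123) + p) = -((1691 - 1123) - 590) = -(568 - 590) = -1*(-22) = 22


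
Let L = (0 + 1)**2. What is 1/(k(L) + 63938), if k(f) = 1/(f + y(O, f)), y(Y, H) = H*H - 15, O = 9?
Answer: 13/831193 ≈ 1.5640e-5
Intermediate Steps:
y(Y, H) = -15 + H**2 (y(Y, H) = H**2 - 15 = -15 + H**2)
L = 1 (L = 1**2 = 1)
k(f) = 1/(-15 + f + f**2) (k(f) = 1/(f + (-15 + f**2)) = 1/(-15 + f + f**2))
1/(k(L) + 63938) = 1/(1/(-15 + 1 + 1**2) + 63938) = 1/(1/(-15 + 1 + 1) + 63938) = 1/(1/(-13) + 63938) = 1/(-1/13 + 63938) = 1/(831193/13) = 13/831193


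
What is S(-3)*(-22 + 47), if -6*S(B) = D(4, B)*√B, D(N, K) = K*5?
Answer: 125*I*√3/2 ≈ 108.25*I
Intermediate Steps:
D(N, K) = 5*K
S(B) = -5*B^(3/2)/6 (S(B) = -5*B*√B/6 = -5*B^(3/2)/6)
S(-3)*(-22 + 47) = (-(-5)*I*√3/2)*(-22 + 47) = -(-5)*I*√3/2*25 = (5*I*√3/2)*25 = 125*I*√3/2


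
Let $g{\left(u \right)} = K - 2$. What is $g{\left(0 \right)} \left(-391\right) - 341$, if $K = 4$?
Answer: $-1123$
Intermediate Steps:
$g{\left(u \right)} = 2$ ($g{\left(u \right)} = 4 - 2 = 2$)
$g{\left(0 \right)} \left(-391\right) - 341 = 2 \left(-391\right) - 341 = -782 - 341 = -1123$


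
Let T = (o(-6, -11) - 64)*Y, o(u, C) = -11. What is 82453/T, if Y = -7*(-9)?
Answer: -11779/675 ≈ -17.450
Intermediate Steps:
Y = 63
T = -4725 (T = (-11 - 64)*63 = -75*63 = -4725)
82453/T = 82453/(-4725) = 82453*(-1/4725) = -11779/675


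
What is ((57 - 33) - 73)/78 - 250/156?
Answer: -29/13 ≈ -2.2308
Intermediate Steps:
((57 - 33) - 73)/78 - 250/156 = (24 - 73)*(1/78) - 250*1/156 = -49*1/78 - 125/78 = -49/78 - 125/78 = -29/13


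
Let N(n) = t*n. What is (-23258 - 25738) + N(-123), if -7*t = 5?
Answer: -342357/7 ≈ -48908.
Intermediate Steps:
t = -5/7 (t = -⅐*5 = -5/7 ≈ -0.71429)
N(n) = -5*n/7
(-23258 - 25738) + N(-123) = (-23258 - 25738) - 5/7*(-123) = -48996 + 615/7 = -342357/7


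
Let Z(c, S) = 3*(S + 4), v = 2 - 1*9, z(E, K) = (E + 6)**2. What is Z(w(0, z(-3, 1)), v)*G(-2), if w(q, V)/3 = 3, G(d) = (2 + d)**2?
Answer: 0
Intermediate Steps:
z(E, K) = (6 + E)**2
w(q, V) = 9 (w(q, V) = 3*3 = 9)
v = -7 (v = 2 - 9 = -7)
Z(c, S) = 12 + 3*S (Z(c, S) = 3*(4 + S) = 12 + 3*S)
Z(w(0, z(-3, 1)), v)*G(-2) = (12 + 3*(-7))*(2 - 2)**2 = (12 - 21)*0**2 = -9*0 = 0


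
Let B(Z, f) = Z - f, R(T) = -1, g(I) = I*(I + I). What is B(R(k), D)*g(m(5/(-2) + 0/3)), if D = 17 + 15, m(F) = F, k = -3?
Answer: -825/2 ≈ -412.50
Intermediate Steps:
g(I) = 2*I**2 (g(I) = I*(2*I) = 2*I**2)
D = 32
B(R(k), D)*g(m(5/(-2) + 0/3)) = (-1 - 1*32)*(2*(5/(-2) + 0/3)**2) = (-1 - 32)*(2*(5*(-1/2) + 0*(1/3))**2) = -66*(-5/2 + 0)**2 = -66*(-5/2)**2 = -66*25/4 = -33*25/2 = -825/2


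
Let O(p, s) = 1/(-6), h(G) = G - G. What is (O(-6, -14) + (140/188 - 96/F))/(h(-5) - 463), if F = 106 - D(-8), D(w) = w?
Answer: 1415/2480754 ≈ 0.00057039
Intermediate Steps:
h(G) = 0
O(p, s) = -⅙
F = 114 (F = 106 - 1*(-8) = 106 + 8 = 114)
(O(-6, -14) + (140/188 - 96/F))/(h(-5) - 463) = (-⅙ + (140/188 - 96/114))/(0 - 463) = (-⅙ + (140*(1/188) - 96*1/114))/(-463) = (-⅙ + (35/47 - 16/19))*(-1/463) = (-⅙ - 87/893)*(-1/463) = -1415/5358*(-1/463) = 1415/2480754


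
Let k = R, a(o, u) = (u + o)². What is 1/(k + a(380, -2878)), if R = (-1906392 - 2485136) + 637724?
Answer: 1/2486200 ≈ 4.0222e-7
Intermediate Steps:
a(o, u) = (o + u)²
R = -3753804 (R = -4391528 + 637724 = -3753804)
k = -3753804
1/(k + a(380, -2878)) = 1/(-3753804 + (380 - 2878)²) = 1/(-3753804 + (-2498)²) = 1/(-3753804 + 6240004) = 1/2486200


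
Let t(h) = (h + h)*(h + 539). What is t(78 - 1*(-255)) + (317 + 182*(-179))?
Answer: 548491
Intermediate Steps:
t(h) = 2*h*(539 + h) (t(h) = (2*h)*(539 + h) = 2*h*(539 + h))
t(78 - 1*(-255)) + (317 + 182*(-179)) = 2*(78 - 1*(-255))*(539 + (78 - 1*(-255))) + (317 + 182*(-179)) = 2*(78 + 255)*(539 + (78 + 255)) + (317 - 32578) = 2*333*(539 + 333) - 32261 = 2*333*872 - 32261 = 580752 - 32261 = 548491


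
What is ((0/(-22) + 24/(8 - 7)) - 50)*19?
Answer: -494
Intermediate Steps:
((0/(-22) + 24/(8 - 7)) - 50)*19 = ((0*(-1/22) + 24/1) - 50)*19 = ((0 + 24*1) - 50)*19 = ((0 + 24) - 50)*19 = (24 - 50)*19 = -26*19 = -494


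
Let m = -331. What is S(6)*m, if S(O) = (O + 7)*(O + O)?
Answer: -51636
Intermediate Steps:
S(O) = 2*O*(7 + O) (S(O) = (7 + O)*(2*O) = 2*O*(7 + O))
S(6)*m = (2*6*(7 + 6))*(-331) = (2*6*13)*(-331) = 156*(-331) = -51636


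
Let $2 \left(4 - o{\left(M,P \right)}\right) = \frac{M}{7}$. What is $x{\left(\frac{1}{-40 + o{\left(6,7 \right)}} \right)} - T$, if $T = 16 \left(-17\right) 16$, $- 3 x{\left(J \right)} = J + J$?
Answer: $\frac{3329294}{765} \approx 4352.0$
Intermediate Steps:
$o{\left(M,P \right)} = 4 - \frac{M}{14}$ ($o{\left(M,P \right)} = 4 - \frac{M \frac{1}{7}}{2} = 4 - \frac{\frac{1}{7} M}{2} = 4 - \frac{M}{14}$)
$x{\left(J \right)} = - \frac{2 J}{3}$ ($x{\left(J \right)} = - \frac{J + J}{3} = - \frac{2 J}{3}$)
$T = -4352$ ($T = \left(-272\right) 16 = -4352$)
$x{\left(\frac{1}{-40 + o{\left(6,7 \right)}} \right)} - T = - \frac{2}{3 \left(-40 + \left(4 - \frac{3}{7}\right)\right)} - -4352 = - \frac{2}{3 \left(-40 + \left(4 - \frac{3}{7}\right)\right)} + 4352 = - \frac{2}{3 \left(-40 + \frac{25}{7}\right)} + 4352 = - \frac{2}{3 \left(- \frac{255}{7}\right)} + 4352 = \left(- \frac{2}{3}\right) \left(- \frac{7}{255}\right) + 4352 = \frac{14}{765} + 4352 = \frac{3329294}{765}$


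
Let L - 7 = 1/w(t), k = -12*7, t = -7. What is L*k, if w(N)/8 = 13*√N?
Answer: -588 + 3*I*√7/26 ≈ -588.0 + 0.30528*I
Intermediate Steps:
k = -84
w(N) = 104*√N (w(N) = 8*(13*√N) = 104*√N)
L = 7 - I*√7/728 (L = 7 + 1/(104*√(-7)) = 7 + 1/(104*(I*√7)) = 7 + 1/(104*I*√7) = 7 - I*√7/728 ≈ 7.0 - 0.0036343*I)
L*k = (7 - I*√7/728)*(-84) = -588 + 3*I*√7/26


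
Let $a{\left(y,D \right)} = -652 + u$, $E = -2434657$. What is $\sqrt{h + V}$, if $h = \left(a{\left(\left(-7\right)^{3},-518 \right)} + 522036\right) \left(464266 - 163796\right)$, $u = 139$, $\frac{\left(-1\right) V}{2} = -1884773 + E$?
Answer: $\sqrt{156710654670} \approx 3.9587 \cdot 10^{5}$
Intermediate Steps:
$V = 8638860$ ($V = - 2 \left(-1884773 - 2434657\right) = \left(-2\right) \left(-4319430\right) = 8638860$)
$a{\left(y,D \right)} = -513$ ($a{\left(y,D \right)} = -652 + 139 = -513$)
$h = 156702015810$ ($h = \left(-513 + 522036\right) \left(464266 - 163796\right) = 521523 \cdot 300470 = 156702015810$)
$\sqrt{h + V} = \sqrt{156702015810 + 8638860} = \sqrt{156710654670}$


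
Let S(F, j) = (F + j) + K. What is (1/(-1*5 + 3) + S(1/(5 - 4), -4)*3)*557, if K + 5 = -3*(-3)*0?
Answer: -27293/2 ≈ -13647.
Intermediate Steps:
K = -5 (K = -5 - 3*(-3)*0 = -5 + 9*0 = -5 + 0 = -5)
S(F, j) = -5 + F + j (S(F, j) = (F + j) - 5 = -5 + F + j)
(1/(-1*5 + 3) + S(1/(5 - 4), -4)*3)*557 = (1/(-1*5 + 3) + (-5 + 1/(5 - 4) - 4)*3)*557 = (1/(-5 + 3) + (-5 + 1/1 - 4)*3)*557 = (1/(-2) + (-5 + 1 - 4)*3)*557 = (-½ - 8*3)*557 = (-½ - 24)*557 = -49/2*557 = -27293/2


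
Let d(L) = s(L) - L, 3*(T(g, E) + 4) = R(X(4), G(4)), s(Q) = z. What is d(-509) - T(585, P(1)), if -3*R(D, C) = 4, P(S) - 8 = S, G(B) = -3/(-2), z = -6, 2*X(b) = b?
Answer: 4567/9 ≈ 507.44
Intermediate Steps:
X(b) = b/2
G(B) = 3/2 (G(B) = -3*(-1/2) = 3/2)
P(S) = 8 + S
s(Q) = -6
R(D, C) = -4/3 (R(D, C) = -1/3*4 = -4/3)
T(g, E) = -40/9 (T(g, E) = -4 + (1/3)*(-4/3) = -4 - 4/9 = -40/9)
d(L) = -6 - L
d(-509) - T(585, P(1)) = (-6 - 1*(-509)) - 1*(-40/9) = (-6 + 509) + 40/9 = 503 + 40/9 = 4567/9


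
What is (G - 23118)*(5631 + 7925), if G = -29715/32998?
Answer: -738683364666/2357 ≈ -3.1340e+8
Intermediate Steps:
G = -4245/4714 (G = -29715*1/32998 = -4245/4714 ≈ -0.90051)
(G - 23118)*(5631 + 7925) = (-4245/4714 - 23118)*(5631 + 7925) = -108982497/4714*13556 = -738683364666/2357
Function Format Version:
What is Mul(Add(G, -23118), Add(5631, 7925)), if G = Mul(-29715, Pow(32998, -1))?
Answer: Rational(-738683364666, 2357) ≈ -3.1340e+8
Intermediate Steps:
G = Rational(-4245, 4714) (G = Mul(-29715, Rational(1, 32998)) = Rational(-4245, 4714) ≈ -0.90051)
Mul(Add(G, -23118), Add(5631, 7925)) = Mul(Add(Rational(-4245, 4714), -23118), Add(5631, 7925)) = Mul(Rational(-108982497, 4714), 13556) = Rational(-738683364666, 2357)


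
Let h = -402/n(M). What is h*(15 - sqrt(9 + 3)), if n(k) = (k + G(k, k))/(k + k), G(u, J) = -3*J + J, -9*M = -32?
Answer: 12060 - 1608*sqrt(3) ≈ 9274.9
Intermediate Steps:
M = 32/9 (M = -1/9*(-32) = 32/9 ≈ 3.5556)
G(u, J) = -2*J
n(k) = -1/2 (n(k) = (k - 2*k)/(k + k) = (-k)/((2*k)) = (-k)*(1/(2*k)) = -1/2)
h = 804 (h = -402/(-1/2) = -402*(-2) = 804)
h*(15 - sqrt(9 + 3)) = 804*(15 - sqrt(9 + 3)) = 804*(15 - sqrt(12)) = 804*(15 - 2*sqrt(3)) = 12060 - 1608*sqrt(3)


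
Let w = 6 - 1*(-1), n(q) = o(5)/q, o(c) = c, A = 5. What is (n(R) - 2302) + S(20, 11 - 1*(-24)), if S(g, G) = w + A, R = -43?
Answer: -98475/43 ≈ -2290.1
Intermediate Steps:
n(q) = 5/q
w = 7 (w = 6 + 1 = 7)
S(g, G) = 12 (S(g, G) = 7 + 5 = 12)
(n(R) - 2302) + S(20, 11 - 1*(-24)) = (5/(-43) - 2302) + 12 = (5*(-1/43) - 2302) + 12 = (-5/43 - 2302) + 12 = -98991/43 + 12 = -98475/43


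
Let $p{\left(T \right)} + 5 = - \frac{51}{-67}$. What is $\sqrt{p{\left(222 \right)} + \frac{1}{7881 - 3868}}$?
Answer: $\frac{15 i \sqrt{1361831615}}{268871} \approx 2.0588 i$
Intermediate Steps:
$p{\left(T \right)} = - \frac{284}{67}$ ($p{\left(T \right)} = -5 - \frac{51}{-67} = -5 - - \frac{51}{67} = -5 + \frac{51}{67} = - \frac{284}{67}$)
$\sqrt{p{\left(222 \right)} + \frac{1}{7881 - 3868}} = \sqrt{- \frac{284}{67} + \frac{1}{7881 - 3868}} = \sqrt{- \frac{284}{67} + \frac{1}{4013}} = \sqrt{- \frac{1139625}{268871}} = \frac{15 i \sqrt{1361831615}}{268871}$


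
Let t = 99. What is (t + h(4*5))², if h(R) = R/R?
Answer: 10000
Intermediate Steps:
h(R) = 1
(t + h(4*5))² = (99 + 1)² = 100² = 10000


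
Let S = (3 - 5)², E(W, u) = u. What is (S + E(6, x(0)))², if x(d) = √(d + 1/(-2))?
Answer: (8 + I*√2)²/4 ≈ 15.5 + 5.6569*I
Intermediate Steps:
x(d) = √(-½ + d) (x(d) = √(d - ½) = √(-½ + d))
S = 4 (S = (-2)² = 4)
(S + E(6, x(0)))² = (4 + √(-2 + 4*0)/2)² = (4 + √(-2 + 0)/2)² = (4 + √(-2)/2)² = (4 + (I*√2)/2)² = (4 + I*√2/2)²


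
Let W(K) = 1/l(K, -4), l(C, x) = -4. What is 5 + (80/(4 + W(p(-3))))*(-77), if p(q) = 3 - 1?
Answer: -4913/3 ≈ -1637.7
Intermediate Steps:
p(q) = 2
W(K) = -¼ (W(K) = 1/(-4) = -¼)
5 + (80/(4 + W(p(-3))))*(-77) = 5 + (80/(4 - ¼))*(-77) = 5 + (80/(15/4))*(-77) = 5 + (80*(4/15))*(-77) = 5 + (64/3)*(-77) = 5 - 4928/3 = -4913/3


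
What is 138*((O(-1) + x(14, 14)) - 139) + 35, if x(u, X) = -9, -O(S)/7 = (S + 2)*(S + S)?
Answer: -18457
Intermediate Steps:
O(S) = -14*S*(2 + S) (O(S) = -7*(S + 2)*(S + S) = -7*(2 + S)*2*S = -14*S*(2 + S))
138*((O(-1) + x(14, 14)) - 139) + 35 = 138*((-14*(-1)*(2 - 1) - 9) - 139) + 35 = 138*((-14*(-1)*1 - 9) - 139) + 35 = 138*((14 - 9) - 139) + 35 = 138*(5 - 139) + 35 = 138*(-134) + 35 = -18492 + 35 = -18457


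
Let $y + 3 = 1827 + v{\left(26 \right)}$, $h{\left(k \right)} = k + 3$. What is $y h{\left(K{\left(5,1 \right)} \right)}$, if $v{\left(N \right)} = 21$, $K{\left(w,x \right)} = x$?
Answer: $7380$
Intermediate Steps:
$h{\left(k \right)} = 3 + k$
$y = 1845$ ($y = -3 + \left(1827 + 21\right) = -3 + 1848 = 1845$)
$y h{\left(K{\left(5,1 \right)} \right)} = 1845 \left(3 + 1\right) = 1845 \cdot 4 = 7380$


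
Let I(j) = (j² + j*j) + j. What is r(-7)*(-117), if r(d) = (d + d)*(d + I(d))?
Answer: 137592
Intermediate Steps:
I(j) = j + 2*j² (I(j) = (j² + j²) + j = 2*j² + j = j + 2*j²)
r(d) = 2*d*(d + d*(1 + 2*d)) (r(d) = (d + d)*(d + d*(1 + 2*d)) = (2*d)*(d + d*(1 + 2*d)) = 2*d*(d + d*(1 + 2*d)))
r(-7)*(-117) = (4*(-7)²*(1 - 7))*(-117) = (4*49*(-6))*(-117) = -1176*(-117) = 137592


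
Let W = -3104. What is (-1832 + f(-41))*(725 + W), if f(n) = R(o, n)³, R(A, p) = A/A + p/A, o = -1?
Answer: -171897024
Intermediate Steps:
R(A, p) = 1 + p/A
f(n) = (1 - n)³ (f(n) = ((-1 + n)/(-1))³ = (-(-1 + n))³ = (1 - n)³)
(-1832 + f(-41))*(725 + W) = (-1832 + (1 - 1*(-41))³)*(725 - 3104) = (-1832 + (1 + 41)³)*(-2379) = (-1832 + 42³)*(-2379) = (-1832 + 74088)*(-2379) = 72256*(-2379) = -171897024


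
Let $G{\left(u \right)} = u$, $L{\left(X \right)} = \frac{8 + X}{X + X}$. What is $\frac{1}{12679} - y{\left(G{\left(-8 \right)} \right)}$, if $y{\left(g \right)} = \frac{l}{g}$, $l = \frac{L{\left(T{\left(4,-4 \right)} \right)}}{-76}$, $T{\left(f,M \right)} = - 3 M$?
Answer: $- \frac{59747}{46252992} \approx -0.0012917$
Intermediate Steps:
$L{\left(X \right)} = \frac{8 + X}{2 X}$
$l = - \frac{5}{456}$ ($l = \frac{\frac{1}{2} \frac{1}{\left(-3\right) \left(-4\right)} \left(8 - -12\right)}{-76} = \frac{8 + 12}{2 \cdot 12} \left(- \frac{1}{76}\right) = \frac{1}{2} \cdot \frac{1}{12} \cdot 20 \left(- \frac{1}{76}\right) = \frac{5}{6} \left(- \frac{1}{76}\right) = - \frac{5}{456} \approx -0.010965$)
$y{\left(g \right)} = - \frac{5}{456 g}$
$\frac{1}{12679} - y{\left(G{\left(-8 \right)} \right)} = \frac{1}{12679} - - \frac{5}{456 \left(-8\right)} = \frac{1}{12679} - \left(- \frac{5}{456}\right) \left(- \frac{1}{8}\right) = \frac{1}{12679} - \frac{5}{3648} = - \frac{59747}{46252992}$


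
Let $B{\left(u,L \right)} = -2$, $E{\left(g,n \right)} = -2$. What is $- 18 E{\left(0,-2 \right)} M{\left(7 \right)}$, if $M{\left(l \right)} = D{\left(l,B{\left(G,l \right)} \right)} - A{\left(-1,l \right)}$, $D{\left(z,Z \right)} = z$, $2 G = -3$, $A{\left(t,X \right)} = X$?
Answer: $0$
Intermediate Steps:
$G = - \frac{3}{2}$ ($G = \frac{1}{2} \left(-3\right) = - \frac{3}{2} \approx -1.5$)
$M{\left(l \right)} = 0$ ($M{\left(l \right)} = l - l = 0$)
$- 18 E{\left(0,-2 \right)} M{\left(7 \right)} = \left(-18\right) \left(-2\right) 0 = 36 \cdot 0 = 0$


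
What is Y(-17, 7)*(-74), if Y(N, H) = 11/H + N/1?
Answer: 7992/7 ≈ 1141.7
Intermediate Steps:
Y(N, H) = N + 11/H (Y(N, H) = 11/H + N*1 = 11/H + N = N + 11/H)
Y(-17, 7)*(-74) = (-17 + 11/7)*(-74) = -108/7*(-74) = 7992/7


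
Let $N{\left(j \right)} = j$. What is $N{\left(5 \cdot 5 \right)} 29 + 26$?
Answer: $751$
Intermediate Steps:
$N{\left(5 \cdot 5 \right)} 29 + 26 = 5 \cdot 5 \cdot 29 + 26 = 25 \cdot 29 + 26 = 725 + 26 = 751$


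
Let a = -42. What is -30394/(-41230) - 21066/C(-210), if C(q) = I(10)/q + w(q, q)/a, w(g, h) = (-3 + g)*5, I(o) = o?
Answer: -2603345767/3130535 ≈ -831.60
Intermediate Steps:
w(g, h) = -15 + 5*g
C(q) = 5/14 + 10/q - 5*q/42 (C(q) = 10/q + (-15 + 5*q)/(-42) = 10/q + (-15 + 5*q)*(-1/42) = 10/q + (5/14 - 5*q/42) = 5/14 + 10/q - 5*q/42)
-30394/(-41230) - 21066/C(-210) = -30394/(-41230) - 21066*(-1764/(84 - 210*(3 - 1*(-210)))) = -30394*(-1/41230) - 21066*(-1764/(84 - 210*(3 + 210))) = 2171/2945 - 21066*(-1764/(84 - 210*213)) = 2171/2945 - 21066*(-1764/(84 - 44730)) = 2171/2945 - 21066/((5/42)*(-1/210)*(-44646)) = 2171/2945 - 21066/1063/42 = 2171/2945 - 21066*42/1063 = 2171/2945 - 884772/1063 = -2603345767/3130535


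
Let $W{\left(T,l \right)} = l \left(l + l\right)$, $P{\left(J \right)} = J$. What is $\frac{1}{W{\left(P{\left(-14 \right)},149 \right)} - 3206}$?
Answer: $\frac{1}{41196} \approx 2.4274 \cdot 10^{-5}$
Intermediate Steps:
$W{\left(T,l \right)} = 2 l^{2}$ ($W{\left(T,l \right)} = l 2 l = 2 l^{2}$)
$\frac{1}{W{\left(P{\left(-14 \right)},149 \right)} - 3206} = \frac{1}{2 \cdot 149^{2} - 3206} = \frac{1}{2 \cdot 22201 - 3206} = \frac{1}{44402 - 3206} = \frac{1}{41196}$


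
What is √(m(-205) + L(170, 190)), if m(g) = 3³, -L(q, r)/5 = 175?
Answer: 4*I*√53 ≈ 29.12*I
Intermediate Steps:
L(q, r) = -875 (L(q, r) = -5*175 = -875)
m(g) = 27
√(m(-205) + L(170, 190)) = √(27 - 875) = √(-848) = 4*I*√53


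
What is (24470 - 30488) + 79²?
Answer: 223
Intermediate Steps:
(24470 - 30488) + 79² = -6018 + 6241 = 223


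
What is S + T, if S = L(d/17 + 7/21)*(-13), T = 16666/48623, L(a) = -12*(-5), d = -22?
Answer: -37909274/48623 ≈ -779.66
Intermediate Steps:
L(a) = 60
T = 16666/48623 (T = 16666*(1/48623) = 16666/48623 ≈ 0.34276)
S = -780 (S = 60*(-13) = -780)
S + T = -780 + 16666/48623 = -37909274/48623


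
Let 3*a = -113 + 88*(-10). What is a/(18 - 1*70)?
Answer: 331/52 ≈ 6.3654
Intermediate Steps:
a = -331 (a = (-113 + 88*(-10))/3 = (-113 - 880)/3 = (⅓)*(-993) = -331)
a/(18 - 1*70) = -331/(18 - 1*70) = -331/(18 - 70) = -331/(-52) = -331*(-1/52) = 331/52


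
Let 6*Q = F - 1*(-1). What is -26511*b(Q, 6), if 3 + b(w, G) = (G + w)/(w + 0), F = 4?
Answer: -689286/5 ≈ -1.3786e+5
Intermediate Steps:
Q = ⅚ (Q = (4 - 1*(-1))/6 = (4 + 1)/6 = (⅙)*5 = ⅚ ≈ 0.83333)
b(w, G) = -3 + (G + w)/w (b(w, G) = -3 + (G + w)/(w + 0) = -3 + (G + w)/w)
-26511*b(Q, 6) = -26511*(-2 + 6/(⅚)) = -26511*(-2 + 6*(6/5)) = -26511*(-2 + 36/5) = -26511*26/5 = -689286/5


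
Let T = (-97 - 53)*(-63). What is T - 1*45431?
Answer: -35981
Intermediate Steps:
T = 9450 (T = -150*(-63) = 9450)
T - 1*45431 = 9450 - 1*45431 = 9450 - 45431 = -35981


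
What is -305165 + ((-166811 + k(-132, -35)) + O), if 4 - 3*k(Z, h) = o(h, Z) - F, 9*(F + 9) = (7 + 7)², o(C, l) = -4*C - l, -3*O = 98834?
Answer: -13635155/27 ≈ -5.0501e+5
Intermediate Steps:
O = -98834/3 (O = -⅓*98834 = -98834/3 ≈ -32945.)
o(C, l) = -l - 4*C
F = 115/9 (F = -9 + (7 + 7)²/9 = -9 + (⅑)*14² = -9 + (⅑)*196 = -9 + 196/9 = 115/9 ≈ 12.778)
k(Z, h) = 151/27 + Z/3 + 4*h/3 (k(Z, h) = 4/3 - ((-Z - 4*h) - 1*115/9)/3 = 4/3 - ((-Z - 4*h) - 115/9)/3 = 4/3 - (-115/9 - Z - 4*h)/3 = 4/3 + (115/27 + Z/3 + 4*h/3) = 151/27 + Z/3 + 4*h/3)
-305165 + ((-166811 + k(-132, -35)) + O) = -305165 + ((-166811 + (151/27 + (⅓)*(-132) + (4/3)*(-35))) - 98834/3) = -305165 + ((-166811 + (151/27 - 44 - 140/3)) - 98834/3) = -305165 + ((-166811 - 2297/27) - 98834/3) = -305165 + (-4506194/27 - 98834/3) = -305165 - 5395700/27 = -13635155/27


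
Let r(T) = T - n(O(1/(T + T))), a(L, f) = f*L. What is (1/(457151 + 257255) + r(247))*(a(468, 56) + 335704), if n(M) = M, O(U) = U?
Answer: 415102003759752/4643639 ≈ 8.9391e+7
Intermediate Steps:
a(L, f) = L*f
r(T) = T - 1/(2*T) (r(T) = T - 1/(T + T) = T - 1/(2*T))
(1/(457151 + 257255) + r(247))*(a(468, 56) + 335704) = (1/(457151 + 257255) + (247 - ½/247))*(468*56 + 335704) = (1/714406 + (247 - ½*1/247))*(26208 + 335704) = (1/714406 + (247 - 1/494))*361912 = (1/714406 + 122017/494)*361912 = (21792419349/88229141)*361912 = 415102003759752/4643639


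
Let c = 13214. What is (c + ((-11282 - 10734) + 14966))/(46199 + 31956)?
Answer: 6164/78155 ≈ 0.078869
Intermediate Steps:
(c + ((-11282 - 10734) + 14966))/(46199 + 31956) = (13214 + ((-11282 - 10734) + 14966))/(46199 + 31956) = (13214 + (-22016 + 14966))/78155 = (13214 - 7050)*(1/78155) = 6164*(1/78155) = 6164/78155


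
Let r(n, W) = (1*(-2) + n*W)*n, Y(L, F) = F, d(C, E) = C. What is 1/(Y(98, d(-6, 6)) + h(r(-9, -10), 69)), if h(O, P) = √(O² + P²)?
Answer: 1/789 ≈ 0.0012674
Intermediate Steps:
r(n, W) = n*(-2 + W*n) (r(n, W) = (-2 + W*n)*n = n*(-2 + W*n))
1/(Y(98, d(-6, 6)) + h(r(-9, -10), 69)) = 1/(-6 + √((-9*(-2 - 10*(-9)))² + 69²)) = 1/(-6 + √((-9*(-2 + 90))² + 4761)) = 1/(-6 + √((-9*88)² + 4761)) = 1/(-6 + √((-792)² + 4761)) = 1/(-6 + √(627264 + 4761)) = 1/(-6 + √632025) = 1/(-6 + 795) = 1/789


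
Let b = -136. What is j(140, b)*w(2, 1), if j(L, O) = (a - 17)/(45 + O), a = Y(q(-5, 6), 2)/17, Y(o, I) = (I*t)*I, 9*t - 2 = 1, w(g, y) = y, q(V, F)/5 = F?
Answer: 863/4641 ≈ 0.18595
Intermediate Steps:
q(V, F) = 5*F
t = ⅓ (t = 2/9 + (⅑)*1 = 2/9 + ⅑ = ⅓ ≈ 0.33333)
Y(o, I) = I²/3 (Y(o, I) = (I*(⅓))*I = (I/3)*I = I²/3)
a = 4/51 (a = ((⅓)*2²)/17 = ((⅓)*4)*(1/17) = (4/3)*(1/17) = 4/51 ≈ 0.078431)
j(L, O) = -863/(51*(45 + O)) (j(L, O) = (4/51 - 17)/(45 + O) = -863/(51*(45 + O)))
j(140, b)*w(2, 1) = -863/(2295 + 51*(-136))*1 = -863/(2295 - 6936)*1 = -863/(-4641)*1 = -863*(-1/4641)*1 = (863/4641)*1 = 863/4641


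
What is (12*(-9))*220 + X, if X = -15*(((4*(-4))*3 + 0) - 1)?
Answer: -23025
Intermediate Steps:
X = 735 (X = -15*((-16*3 + 0) - 1) = -15*((-48 + 0) - 1) = -15*(-48 - 1) = -15*(-49) = 735)
(12*(-9))*220 + X = (12*(-9))*220 + 735 = -108*220 + 735 = -23760 + 735 = -23025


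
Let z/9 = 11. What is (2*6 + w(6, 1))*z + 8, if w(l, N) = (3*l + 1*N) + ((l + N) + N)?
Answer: 3869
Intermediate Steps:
w(l, N) = 3*N + 4*l (w(l, N) = (3*l + N) + ((N + l) + N) = (N + 3*l) + (l + 2*N) = 3*N + 4*l)
z = 99 (z = 9*11 = 99)
(2*6 + w(6, 1))*z + 8 = (2*6 + (3*1 + 4*6))*99 + 8 = (12 + (3 + 24))*99 + 8 = (12 + 27)*99 + 8 = 39*99 + 8 = 3861 + 8 = 3869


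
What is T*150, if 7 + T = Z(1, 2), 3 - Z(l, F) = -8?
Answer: 600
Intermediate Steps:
Z(l, F) = 11 (Z(l, F) = 3 - 1*(-8) = 3 + 8 = 11)
T = 4 (T = -7 + 11 = 4)
T*150 = 4*150 = 600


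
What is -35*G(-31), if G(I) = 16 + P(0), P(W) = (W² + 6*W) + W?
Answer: -560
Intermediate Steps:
P(W) = W² + 7*W
G(I) = 16 (G(I) = 16 + 0*(7 + 0) = 16 + 0*7 = 16 + 0 = 16)
-35*G(-31) = -35*16 = -560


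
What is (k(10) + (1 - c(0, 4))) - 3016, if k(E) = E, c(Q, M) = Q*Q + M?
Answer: -3009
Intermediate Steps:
c(Q, M) = M + Q² (c(Q, M) = Q² + M = M + Q²)
(k(10) + (1 - c(0, 4))) - 3016 = (10 + (1 - (4 + 0²))) - 3016 = (10 + (1 - (4 + 0))) - 3016 = (10 + (1 - 1*4)) - 3016 = (10 + (1 - 4)) - 3016 = (10 - 3) - 3016 = 7 - 3016 = -3009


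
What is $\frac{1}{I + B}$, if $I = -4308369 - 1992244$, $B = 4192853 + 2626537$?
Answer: $\frac{1}{518777} \approx 1.9276 \cdot 10^{-6}$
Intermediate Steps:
$B = 6819390$
$I = -6300613$ ($I = -4308369 - 1992244 = -6300613$)
$\frac{1}{I + B} = \frac{1}{-6300613 + 6819390} = \frac{1}{518777}$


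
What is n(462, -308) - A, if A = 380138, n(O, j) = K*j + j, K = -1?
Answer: -380138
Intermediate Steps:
n(O, j) = 0 (n(O, j) = -j + j = 0)
n(462, -308) - A = 0 - 1*380138 = 0 - 380138 = -380138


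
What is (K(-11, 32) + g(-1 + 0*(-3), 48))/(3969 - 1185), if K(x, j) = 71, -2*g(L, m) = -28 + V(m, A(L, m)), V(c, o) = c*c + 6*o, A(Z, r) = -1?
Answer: -133/348 ≈ -0.38218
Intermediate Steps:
V(c, o) = c² + 6*o
g(L, m) = 17 - m²/2 (g(L, m) = -(-28 + (m² + 6*(-1)))/2 = -(-28 + (m² - 6))/2 = -(-28 + (-6 + m²))/2 = -(-34 + m²)/2 = 17 - m²/2)
(K(-11, 32) + g(-1 + 0*(-3), 48))/(3969 - 1185) = (71 + (17 - ½*48²))/(3969 - 1185) = (71 + (17 - ½*2304))/2784 = (71 + (17 - 1152))*(1/2784) = (71 - 1135)*(1/2784) = -1064*1/2784 = -133/348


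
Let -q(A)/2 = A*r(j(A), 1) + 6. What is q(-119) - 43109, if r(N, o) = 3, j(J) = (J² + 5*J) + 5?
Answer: -42407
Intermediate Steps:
j(J) = 5 + J² + 5*J
q(A) = -12 - 6*A (q(A) = -2*(A*3 + 6) = -2*(3*A + 6) = -2*(6 + 3*A) = -12 - 6*A)
q(-119) - 43109 = (-12 - 6*(-119)) - 43109 = (-12 + 714) - 43109 = 702 - 43109 = -42407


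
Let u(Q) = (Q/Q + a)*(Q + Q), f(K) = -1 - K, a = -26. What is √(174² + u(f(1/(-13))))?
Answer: 2*√1281111/13 ≈ 174.13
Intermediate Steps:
u(Q) = -50*Q (u(Q) = (Q/Q - 26)*(Q + Q) = (1 - 26)*(2*Q) = -50*Q)
√(174² + u(f(1/(-13)))) = √(174² - 50*(-1 - 1/(-13))) = √(30276 - 50*(-1 - 1*(-1/13))) = √(30276 - 50*(-1 + 1/13)) = √(30276 - 50*(-12/13)) = √(30276 + 600/13) = √(394188/13) = 2*√1281111/13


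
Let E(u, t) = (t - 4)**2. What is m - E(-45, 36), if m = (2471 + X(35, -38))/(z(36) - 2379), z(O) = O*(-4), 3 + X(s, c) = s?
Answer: -2586055/2523 ≈ -1025.0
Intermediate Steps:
X(s, c) = -3 + s
E(u, t) = (-4 + t)**2
z(O) = -4*O
m = -2503/2523 (m = (2471 + (-3 + 35))/(-4*36 - 2379) = (2471 + 32)/(-144 - 2379) = 2503/(-2523) = 2503*(-1/2523) = -2503/2523 ≈ -0.99207)
m - E(-45, 36) = -2503/2523 - (-4 + 36)**2 = -2503/2523 - 1*32**2 = -2503/2523 - 1*1024 = -2503/2523 - 1024 = -2586055/2523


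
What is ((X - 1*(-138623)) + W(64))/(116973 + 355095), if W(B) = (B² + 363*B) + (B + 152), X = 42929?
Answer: 52274/118017 ≈ 0.44294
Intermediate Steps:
W(B) = 152 + B² + 364*B (W(B) = (B² + 363*B) + (152 + B) = 152 + B² + 364*B)
((X - 1*(-138623)) + W(64))/(116973 + 355095) = ((42929 - 1*(-138623)) + (152 + 64² + 364*64))/(116973 + 355095) = ((42929 + 138623) + (152 + 4096 + 23296))/472068 = (181552 + 27544)*(1/472068) = 209096*(1/472068) = 52274/118017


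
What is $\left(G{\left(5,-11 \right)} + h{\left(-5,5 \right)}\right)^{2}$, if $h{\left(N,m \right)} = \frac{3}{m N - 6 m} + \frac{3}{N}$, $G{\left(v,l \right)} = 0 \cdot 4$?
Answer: $\frac{1296}{3025} \approx 0.42843$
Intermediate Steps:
$G{\left(v,l \right)} = 0$
$h{\left(N,m \right)} = \frac{3}{N} + \frac{3}{- 6 m + N m}$ ($h{\left(N,m \right)} = \frac{3}{N m - 6 m} + \frac{3}{N} = \frac{3}{- 6 m + N m} + \frac{3}{N} = \frac{3}{N} + \frac{3}{- 6 m + N m}$)
$\left(G{\left(5,-11 \right)} + h{\left(-5,5 \right)}\right)^{2} = \left(0 + \frac{3 \left(-5 - 30 - 25\right)}{\left(-5\right) 5 \left(-6 - 5\right)}\right)^{2} = \left(0 + 3 \left(- \frac{1}{5}\right) \frac{1}{5} \frac{1}{-11} \left(-5 - 30 - 25\right)\right)^{2} = \left(0 + 3 \left(- \frac{1}{5}\right) \frac{1}{5} \left(- \frac{1}{11}\right) \left(-60\right)\right)^{2} = \left(0 - \frac{36}{55}\right)^{2} = \left(- \frac{36}{55}\right)^{2} = \frac{1296}{3025}$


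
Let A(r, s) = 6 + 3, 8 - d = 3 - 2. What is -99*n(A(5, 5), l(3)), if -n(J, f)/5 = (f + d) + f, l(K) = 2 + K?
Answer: 8415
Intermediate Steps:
d = 7 (d = 8 - (3 - 2) = 8 - 1*1 = 8 - 1 = 7)
A(r, s) = 9
n(J, f) = -35 - 10*f (n(J, f) = -5*((f + 7) + f) = -5*((7 + f) + f) = -5*(7 + 2*f) = -35 - 10*f)
-99*n(A(5, 5), l(3)) = -99*(-35 - 10*(2 + 3)) = -99*(-35 - 10*5) = -99*(-35 - 50) = -99*(-85) = 8415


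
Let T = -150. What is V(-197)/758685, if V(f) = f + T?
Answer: -347/758685 ≈ -0.00045737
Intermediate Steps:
V(f) = -150 + f (V(f) = f - 150 = -150 + f)
V(-197)/758685 = (-150 - 197)/758685 = -347*1/758685 = -347/758685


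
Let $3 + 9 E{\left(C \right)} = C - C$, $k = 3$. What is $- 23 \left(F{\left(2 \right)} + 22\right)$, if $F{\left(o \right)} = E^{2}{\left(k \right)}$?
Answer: $- \frac{4577}{9} \approx -508.56$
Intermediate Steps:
$E{\left(C \right)} = - \frac{1}{3}$ ($E{\left(C \right)} = - \frac{1}{3} + \frac{C - C}{9} = - \frac{1}{3} + \frac{1}{9} \cdot 0 = - \frac{1}{3} + 0 = - \frac{1}{3}$)
$F{\left(o \right)} = \frac{1}{9}$ ($F{\left(o \right)} = \left(- \frac{1}{3}\right)^{2} = \frac{1}{9}$)
$- 23 \left(F{\left(2 \right)} + 22\right) = - 23 \left(\frac{1}{9} + 22\right) = \left(-23\right) \frac{199}{9} = - \frac{4577}{9}$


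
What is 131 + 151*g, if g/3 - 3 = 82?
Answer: 38636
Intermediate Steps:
g = 255 (g = 9 + 3*82 = 9 + 246 = 255)
131 + 151*g = 131 + 151*255 = 131 + 38505 = 38636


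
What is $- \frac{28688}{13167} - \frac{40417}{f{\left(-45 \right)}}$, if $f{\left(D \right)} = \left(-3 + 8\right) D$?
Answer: $\frac{590029}{3325} \approx 177.45$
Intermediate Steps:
$f{\left(D \right)} = 5 D$
$- \frac{28688}{13167} - \frac{40417}{f{\left(-45 \right)}} = - \frac{28688}{13167} - \frac{40417}{5 \left(-45\right)} = \left(-28688\right) \frac{1}{13167} - \frac{40417}{-225} = - \frac{2608}{1197} - - \frac{40417}{225} = - \frac{2608}{1197} + \frac{40417}{225} = \frac{590029}{3325}$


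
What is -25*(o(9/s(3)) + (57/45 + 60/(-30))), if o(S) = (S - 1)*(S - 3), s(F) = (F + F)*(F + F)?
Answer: -1595/48 ≈ -33.229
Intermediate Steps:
s(F) = 4*F² (s(F) = (2*F)*(2*F) = 4*F²)
o(S) = (-1 + S)*(-3 + S)
-25*(o(9/s(3)) + (57/45 + 60/(-30))) = -25*((3 + (9/((4*3²)))² - 36/(4*3²)) + (57/45 + 60/(-30))) = -25*((3 + (9/((4*9)))² - 36/(4*9)) + (57*(1/45) + 60*(-1/30))) = -25*((3 + (9/36)² - 36/36) + (19/15 - 2)) = -25*((3 + (9*(1/36))² - 36/36) - 11/15) = -25*((3 + (¼)² - 4*¼) - 11/15) = -25*((3 + 1/16 - 1) - 11/15) = -25*(33/16 - 11/15) = -25*319/240 = -1595/48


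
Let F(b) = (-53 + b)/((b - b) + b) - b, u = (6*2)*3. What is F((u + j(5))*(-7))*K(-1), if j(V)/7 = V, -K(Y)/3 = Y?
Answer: 742677/497 ≈ 1494.3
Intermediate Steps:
K(Y) = -3*Y
j(V) = 7*V
u = 36 (u = 12*3 = 36)
F(b) = -b + (-53 + b)/b (F(b) = (-53 + b)/(0 + b) - b = (-53 + b)/b - b = -b + (-53 + b)/b)
F((u + j(5))*(-7))*K(-1) = (1 - (36 + 7*5)*(-7) - 53*(-1/(7*(36 + 7*5))))*(-3*(-1)) = (1 - (36 + 35)*(-7) - 53*(-1/(7*(36 + 35))))*3 = (1 - 71*(-7) - 53/(71*(-7)))*3 = (1 - 1*(-497) - 53/(-497))*3 = (1 + 497 - 53*(-1/497))*3 = (1 + 497 + 53/497)*3 = (247559/497)*3 = 742677/497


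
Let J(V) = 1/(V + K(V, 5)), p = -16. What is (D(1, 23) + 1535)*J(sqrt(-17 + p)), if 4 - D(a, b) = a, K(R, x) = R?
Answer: -769*I*sqrt(33)/33 ≈ -133.87*I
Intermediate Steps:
J(V) = 1/(2*V) (J(V) = 1/(V + V) = 1/(2*V))
D(a, b) = 4 - a
(D(1, 23) + 1535)*J(sqrt(-17 + p)) = ((4 - 1*1) + 1535)*(1/(2*(sqrt(-17 - 16)))) = ((4 - 1) + 1535)*(1/(2*(sqrt(-33)))) = (3 + 1535)*(1/(2*((I*sqrt(33))))) = 1538*((-I*sqrt(33)/33)/2) = 1538*(-I*sqrt(33)/66) = -769*I*sqrt(33)/33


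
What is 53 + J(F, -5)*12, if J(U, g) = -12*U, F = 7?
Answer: -955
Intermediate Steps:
53 + J(F, -5)*12 = 53 - 12*7*12 = 53 - 84*12 = 53 - 1008 = -955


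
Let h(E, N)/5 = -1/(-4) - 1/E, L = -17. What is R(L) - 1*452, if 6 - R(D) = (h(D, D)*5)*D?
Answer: -1259/4 ≈ -314.75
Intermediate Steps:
h(E, N) = 5/4 - 5/E (h(E, N) = 5*(-1/(-4) - 1/E) = 5*(-1*(-1/4) - 1/E) = 5*(1/4 - 1/E) = 5/4 - 5/E)
R(D) = 6 - D*(25/4 - 25/D) (R(D) = 6 - (5/4 - 5/D)*5*D = 6 - (25/4 - 25/D)*D = 6 - D*(25/4 - 25/D))
R(L) - 1*452 = (31 - 25/4*(-17)) - 1*452 = (31 + 425/4) - 452 = 549/4 - 452 = -1259/4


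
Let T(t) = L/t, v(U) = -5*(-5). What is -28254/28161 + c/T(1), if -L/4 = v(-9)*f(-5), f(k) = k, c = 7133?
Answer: 62248471/4693500 ≈ 13.263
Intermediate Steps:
v(U) = 25
L = 500 (L = -100*(-5) = -4*(-125) = 500)
T(t) = 500/t
-28254/28161 + c/T(1) = -28254/28161 + 7133/((500/1)) = -28254*1/28161 + 7133/((500*1)) = -9418/9387 + 7133/500 = 62248471/4693500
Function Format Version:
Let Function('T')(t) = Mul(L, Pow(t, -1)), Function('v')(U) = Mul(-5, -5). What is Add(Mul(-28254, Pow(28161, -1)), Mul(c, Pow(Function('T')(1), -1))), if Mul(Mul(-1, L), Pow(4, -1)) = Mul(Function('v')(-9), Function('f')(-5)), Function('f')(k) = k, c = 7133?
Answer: Rational(62248471, 4693500) ≈ 13.263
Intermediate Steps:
Function('v')(U) = 25
L = 500 (L = Mul(-4, Mul(25, -5)) = Mul(-4, -125) = 500)
Function('T')(t) = Mul(500, Pow(t, -1))
Add(Mul(-28254, Pow(28161, -1)), Mul(c, Pow(Function('T')(1), -1))) = Add(Mul(-28254, Pow(28161, -1)), Mul(7133, Pow(Mul(500, Pow(1, -1)), -1))) = Add(Mul(-28254, Rational(1, 28161)), Mul(7133, Pow(Mul(500, 1), -1))) = Add(Rational(-9418, 9387), Mul(7133, Pow(500, -1))) = Add(Rational(-9418, 9387), Mul(7133, Rational(1, 500))) = Add(Rational(-9418, 9387), Rational(7133, 500)) = Rational(62248471, 4693500)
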